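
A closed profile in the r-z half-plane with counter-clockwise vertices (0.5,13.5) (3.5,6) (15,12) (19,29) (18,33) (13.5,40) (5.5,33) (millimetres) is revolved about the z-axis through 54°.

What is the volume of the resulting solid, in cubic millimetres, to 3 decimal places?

Profile (r,z), 7 vertices: (0.5,13.5) (3.5,6) (15,12) (19,29) (18,33) (13.5,40) (5.5,33)
edge 0: (0.5,13.5)→(3.5,6)  cross = 0.5·6 − 3.5·13.5 = -44.2500; (r_i+r_j)·cross = 4·-44.2500 = -177.0000
edge 1: (3.5,6)→(15,12)  cross = 3.5·12 − 15·6 = -48.0000; (r_i+r_j)·cross = 18.5·-48.0000 = -888.0000
edge 2: (15,12)→(19,29)  cross = 15·29 − 19·12 = 207.0000; (r_i+r_j)·cross = 34·207.0000 = 7038.0000
edge 3: (19,29)→(18,33)  cross = 19·33 − 18·29 = 105.0000; (r_i+r_j)·cross = 37·105.0000 = 3885.0000
edge 4: (18,33)→(13.5,40)  cross = 18·40 − 13.5·33 = 274.5000; (r_i+r_j)·cross = 31.5·274.5000 = 8646.7500
edge 5: (13.5,40)→(5.5,33)  cross = 13.5·33 − 5.5·40 = 225.5000; (r_i+r_j)·cross = 19·225.5000 = 4284.5000
edge 6: (5.5,33)→(0.5,13.5)  cross = 5.5·13.5 − 0.5·33 = 57.7500; (r_i+r_j)·cross = 6·57.7500 = 346.5000
Σcross = 777.5000 → A = |Σcross|/2 = 388.7500 mm²
Σ(r_i+r_j)·cross = 23135.7500 → first moment M = |Σ|/6 = 3855.9583
R_c = M/A = 3855.9583/388.7500 = 9.9189 mm
θ = 54° = 0.942478 rad
V = θ·R_c·A = 0.942478·9.9189·388.7500 = 3634.155 mm³

Volume = 3634.155 mm³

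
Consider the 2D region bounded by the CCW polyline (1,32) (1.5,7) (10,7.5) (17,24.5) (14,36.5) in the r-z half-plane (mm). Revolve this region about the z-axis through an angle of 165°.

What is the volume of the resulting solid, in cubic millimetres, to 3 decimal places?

Volume = 8240.708 mm³

Profile (r,z), 5 vertices: (1,32) (1.5,7) (10,7.5) (17,24.5) (14,36.5)
edge 0: (1,32)→(1.5,7)  cross = 1·7 − 1.5·32 = -41.0000; (r_i+r_j)·cross = 2.5·-41.0000 = -102.5000
edge 1: (1.5,7)→(10,7.5)  cross = 1.5·7.5 − 10·7 = -58.7500; (r_i+r_j)·cross = 11.5·-58.7500 = -675.6250
edge 2: (10,7.5)→(17,24.5)  cross = 10·24.5 − 17·7.5 = 117.5000; (r_i+r_j)·cross = 27·117.5000 = 3172.5000
edge 3: (17,24.5)→(14,36.5)  cross = 17·36.5 − 14·24.5 = 277.5000; (r_i+r_j)·cross = 31·277.5000 = 8602.5000
edge 4: (14,36.5)→(1,32)  cross = 14·32 − 1·36.5 = 411.5000; (r_i+r_j)·cross = 15·411.5000 = 6172.5000
Σcross = 706.7500 → A = |Σcross|/2 = 353.3750 mm²
Σ(r_i+r_j)·cross = 17169.3750 → first moment M = |Σ|/6 = 2861.5625
R_c = M/A = 2861.5625/353.3750 = 8.0978 mm
θ = 165° = 2.879793 rad
V = θ·R_c·A = 2.879793·8.0978·353.3750 = 8240.708 mm³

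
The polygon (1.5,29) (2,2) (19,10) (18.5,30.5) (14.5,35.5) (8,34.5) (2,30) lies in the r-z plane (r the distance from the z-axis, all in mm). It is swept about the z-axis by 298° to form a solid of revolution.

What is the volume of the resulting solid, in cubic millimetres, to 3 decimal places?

Profile (r,z), 7 vertices: (1.5,29) (2,2) (19,10) (18.5,30.5) (14.5,35.5) (8,34.5) (2,30)
edge 0: (1.5,29)→(2,2)  cross = 1.5·2 − 2·29 = -55.0000; (r_i+r_j)·cross = 3.5·-55.0000 = -192.5000
edge 1: (2,2)→(19,10)  cross = 2·10 − 19·2 = -18.0000; (r_i+r_j)·cross = 21·-18.0000 = -378.0000
edge 2: (19,10)→(18.5,30.5)  cross = 19·30.5 − 18.5·10 = 394.5000; (r_i+r_j)·cross = 37.5·394.5000 = 14793.7500
edge 3: (18.5,30.5)→(14.5,35.5)  cross = 18.5·35.5 − 14.5·30.5 = 214.5000; (r_i+r_j)·cross = 33·214.5000 = 7078.5000
edge 4: (14.5,35.5)→(8,34.5)  cross = 14.5·34.5 − 8·35.5 = 216.2500; (r_i+r_j)·cross = 22.5·216.2500 = 4865.6250
edge 5: (8,34.5)→(2,30)  cross = 8·30 − 2·34.5 = 171.0000; (r_i+r_j)·cross = 10·171.0000 = 1710.0000
edge 6: (2,30)→(1.5,29)  cross = 2·29 − 1.5·30 = 13.0000; (r_i+r_j)·cross = 3.5·13.0000 = 45.5000
Σcross = 936.2500 → A = |Σcross|/2 = 468.1250 mm²
Σ(r_i+r_j)·cross = 27922.8750 → first moment M = |Σ|/6 = 4653.8125
R_c = M/A = 4653.8125/468.1250 = 9.9414 mm
θ = 298° = 5.201081 rad
V = θ·R_c·A = 5.201081·9.9414·468.1250 = 24204.857 mm³

Volume = 24204.857 mm³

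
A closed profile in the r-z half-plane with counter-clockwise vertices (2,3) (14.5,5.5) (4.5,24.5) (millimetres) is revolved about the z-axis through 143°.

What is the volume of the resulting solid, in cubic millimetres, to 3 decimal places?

Profile (r,z), 3 vertices: (2,3) (14.5,5.5) (4.5,24.5)
edge 0: (2,3)→(14.5,5.5)  cross = 2·5.5 − 14.5·3 = -32.5000; (r_i+r_j)·cross = 16.5·-32.5000 = -536.2500
edge 1: (14.5,5.5)→(4.5,24.5)  cross = 14.5·24.5 − 4.5·5.5 = 330.5000; (r_i+r_j)·cross = 19·330.5000 = 6279.5000
edge 2: (4.5,24.5)→(2,3)  cross = 4.5·3 − 2·24.5 = -35.5000; (r_i+r_j)·cross = 6.5·-35.5000 = -230.7500
Σcross = 262.5000 → A = |Σcross|/2 = 131.2500 mm²
Σ(r_i+r_j)·cross = 5512.5000 → first moment M = |Σ|/6 = 918.7500
R_c = M/A = 918.7500/131.2500 = 7.0000 mm
θ = 143° = 2.495821 rad
V = θ·R_c·A = 2.495821·7.0000·131.2500 = 2293.035 mm³

Volume = 2293.035 mm³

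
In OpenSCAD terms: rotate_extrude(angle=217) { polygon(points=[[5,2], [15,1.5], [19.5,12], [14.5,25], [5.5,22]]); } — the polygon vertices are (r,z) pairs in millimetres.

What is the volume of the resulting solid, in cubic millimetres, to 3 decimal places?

Volume = 11362.330 mm³

Profile (r,z), 5 vertices: (5,2) (15,1.5) (19.5,12) (14.5,25) (5.5,22)
edge 0: (5,2)→(15,1.5)  cross = 5·1.5 − 15·2 = -22.5000; (r_i+r_j)·cross = 20·-22.5000 = -450.0000
edge 1: (15,1.5)→(19.5,12)  cross = 15·12 − 19.5·1.5 = 150.7500; (r_i+r_j)·cross = 34.5·150.7500 = 5200.8750
edge 2: (19.5,12)→(14.5,25)  cross = 19.5·25 − 14.5·12 = 313.5000; (r_i+r_j)·cross = 34·313.5000 = 10659.0000
edge 3: (14.5,25)→(5.5,22)  cross = 14.5·22 − 5.5·25 = 181.5000; (r_i+r_j)·cross = 20·181.5000 = 3630.0000
edge 4: (5.5,22)→(5,2)  cross = 5.5·2 − 5·22 = -99.0000; (r_i+r_j)·cross = 10.5·-99.0000 = -1039.5000
Σcross = 524.2500 → A = |Σcross|/2 = 262.1250 mm²
Σ(r_i+r_j)·cross = 18000.3750 → first moment M = |Σ|/6 = 3000.0625
R_c = M/A = 3000.0625/262.1250 = 11.4452 mm
θ = 217° = 3.787364 rad
V = θ·R_c·A = 3.787364·11.4452·262.1250 = 11362.330 mm³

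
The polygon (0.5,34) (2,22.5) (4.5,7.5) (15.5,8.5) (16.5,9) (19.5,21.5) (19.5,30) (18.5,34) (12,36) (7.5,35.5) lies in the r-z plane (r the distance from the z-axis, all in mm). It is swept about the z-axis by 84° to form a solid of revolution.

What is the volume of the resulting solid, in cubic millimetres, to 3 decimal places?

Volume = 6730.208 mm³

Profile (r,z), 10 vertices: (0.5,34) (2,22.5) (4.5,7.5) (15.5,8.5) (16.5,9) (19.5,21.5) (19.5,30) (18.5,34) (12,36) (7.5,35.5)
edge 0: (0.5,34)→(2,22.5)  cross = 0.5·22.5 − 2·34 = -56.7500; (r_i+r_j)·cross = 2.5·-56.7500 = -141.8750
edge 1: (2,22.5)→(4.5,7.5)  cross = 2·7.5 − 4.5·22.5 = -86.2500; (r_i+r_j)·cross = 6.5·-86.2500 = -560.6250
edge 2: (4.5,7.5)→(15.5,8.5)  cross = 4.5·8.5 − 15.5·7.5 = -78.0000; (r_i+r_j)·cross = 20·-78.0000 = -1560.0000
edge 3: (15.5,8.5)→(16.5,9)  cross = 15.5·9 − 16.5·8.5 = -0.7500; (r_i+r_j)·cross = 32·-0.7500 = -24.0000
edge 4: (16.5,9)→(19.5,21.5)  cross = 16.5·21.5 − 19.5·9 = 179.2500; (r_i+r_j)·cross = 36·179.2500 = 6453.0000
edge 5: (19.5,21.5)→(19.5,30)  cross = 19.5·30 − 19.5·21.5 = 165.7500; (r_i+r_j)·cross = 39·165.7500 = 6464.2500
edge 6: (19.5,30)→(18.5,34)  cross = 19.5·34 − 18.5·30 = 108.0000; (r_i+r_j)·cross = 38·108.0000 = 4104.0000
edge 7: (18.5,34)→(12,36)  cross = 18.5·36 − 12·34 = 258.0000; (r_i+r_j)·cross = 30.5·258.0000 = 7869.0000
edge 8: (12,36)→(7.5,35.5)  cross = 12·35.5 − 7.5·36 = 156.0000; (r_i+r_j)·cross = 19.5·156.0000 = 3042.0000
edge 9: (7.5,35.5)→(0.5,34)  cross = 7.5·34 − 0.5·35.5 = 237.2500; (r_i+r_j)·cross = 8·237.2500 = 1898.0000
Σcross = 882.5000 → A = |Σcross|/2 = 441.2500 mm²
Σ(r_i+r_j)·cross = 27543.7500 → first moment M = |Σ|/6 = 4590.6250
R_c = M/A = 4590.6250/441.2500 = 10.4037 mm
θ = 84° = 1.466077 rad
V = θ·R_c·A = 1.466077·10.4037·441.2500 = 6730.208 mm³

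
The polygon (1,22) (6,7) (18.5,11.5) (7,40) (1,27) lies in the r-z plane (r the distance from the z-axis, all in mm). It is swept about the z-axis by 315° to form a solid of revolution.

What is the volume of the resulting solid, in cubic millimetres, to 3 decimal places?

Volume = 14332.731 mm³

Profile (r,z), 5 vertices: (1,22) (6,7) (18.5,11.5) (7,40) (1,27)
edge 0: (1,22)→(6,7)  cross = 1·7 − 6·22 = -125.0000; (r_i+r_j)·cross = 7·-125.0000 = -875.0000
edge 1: (6,7)→(18.5,11.5)  cross = 6·11.5 − 18.5·7 = -60.5000; (r_i+r_j)·cross = 24.5·-60.5000 = -1482.2500
edge 2: (18.5,11.5)→(7,40)  cross = 18.5·40 − 7·11.5 = 659.5000; (r_i+r_j)·cross = 25.5·659.5000 = 16817.2500
edge 3: (7,40)→(1,27)  cross = 7·27 − 1·40 = 149.0000; (r_i+r_j)·cross = 8·149.0000 = 1192.0000
edge 4: (1,27)→(1,22)  cross = 1·22 − 1·27 = -5.0000; (r_i+r_j)·cross = 2·-5.0000 = -10.0000
Σcross = 618.0000 → A = |Σcross|/2 = 309.0000 mm²
Σ(r_i+r_j)·cross = 15642.0000 → first moment M = |Σ|/6 = 2607.0000
R_c = M/A = 2607.0000/309.0000 = 8.4369 mm
θ = 315° = 5.497787 rad
V = θ·R_c·A = 5.497787·8.4369·309.0000 = 14332.731 mm³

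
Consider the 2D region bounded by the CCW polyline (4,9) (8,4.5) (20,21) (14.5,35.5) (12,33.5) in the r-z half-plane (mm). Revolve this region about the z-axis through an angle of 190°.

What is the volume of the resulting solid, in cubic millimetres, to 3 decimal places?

Volume = 9226.083 mm³

Profile (r,z), 5 vertices: (4,9) (8,4.5) (20,21) (14.5,35.5) (12,33.5)
edge 0: (4,9)→(8,4.5)  cross = 4·4.5 − 8·9 = -54.0000; (r_i+r_j)·cross = 12·-54.0000 = -648.0000
edge 1: (8,4.5)→(20,21)  cross = 8·21 − 20·4.5 = 78.0000; (r_i+r_j)·cross = 28·78.0000 = 2184.0000
edge 2: (20,21)→(14.5,35.5)  cross = 20·35.5 − 14.5·21 = 405.5000; (r_i+r_j)·cross = 34.5·405.5000 = 13989.7500
edge 3: (14.5,35.5)→(12,33.5)  cross = 14.5·33.5 − 12·35.5 = 59.7500; (r_i+r_j)·cross = 26.5·59.7500 = 1583.3750
edge 4: (12,33.5)→(4,9)  cross = 12·9 − 4·33.5 = -26.0000; (r_i+r_j)·cross = 16·-26.0000 = -416.0000
Σcross = 463.2500 → A = |Σcross|/2 = 231.6250 mm²
Σ(r_i+r_j)·cross = 16693.1250 → first moment M = |Σ|/6 = 2782.1875
R_c = M/A = 2782.1875/231.6250 = 12.0116 mm
θ = 190° = 3.316126 rad
V = θ·R_c·A = 3.316126·12.0116·231.6250 = 9226.083 mm³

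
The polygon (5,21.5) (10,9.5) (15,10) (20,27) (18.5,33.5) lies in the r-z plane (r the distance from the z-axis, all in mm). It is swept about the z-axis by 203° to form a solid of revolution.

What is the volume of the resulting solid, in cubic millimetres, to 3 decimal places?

Volume = 9197.159 mm³

Profile (r,z), 5 vertices: (5,21.5) (10,9.5) (15,10) (20,27) (18.5,33.5)
edge 0: (5,21.5)→(10,9.5)  cross = 5·9.5 − 10·21.5 = -167.5000; (r_i+r_j)·cross = 15·-167.5000 = -2512.5000
edge 1: (10,9.5)→(15,10)  cross = 10·10 − 15·9.5 = -42.5000; (r_i+r_j)·cross = 25·-42.5000 = -1062.5000
edge 2: (15,10)→(20,27)  cross = 15·27 − 20·10 = 205.0000; (r_i+r_j)·cross = 35·205.0000 = 7175.0000
edge 3: (20,27)→(18.5,33.5)  cross = 20·33.5 − 18.5·27 = 170.5000; (r_i+r_j)·cross = 38.5·170.5000 = 6564.2500
edge 4: (18.5,33.5)→(5,21.5)  cross = 18.5·21.5 − 5·33.5 = 230.2500; (r_i+r_j)·cross = 23.5·230.2500 = 5410.8750
Σcross = 395.7500 → A = |Σcross|/2 = 197.8750 mm²
Σ(r_i+r_j)·cross = 15575.1250 → first moment M = |Σ|/6 = 2595.8542
R_c = M/A = 2595.8542/197.8750 = 13.1187 mm
θ = 203° = 3.543018 rad
V = θ·R_c·A = 3.543018·13.1187·197.8750 = 9197.159 mm³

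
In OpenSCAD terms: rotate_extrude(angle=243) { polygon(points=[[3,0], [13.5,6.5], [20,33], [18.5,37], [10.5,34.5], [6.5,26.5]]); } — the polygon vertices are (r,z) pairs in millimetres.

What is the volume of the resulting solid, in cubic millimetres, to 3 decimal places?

Volume = 16457.253 mm³

Profile (r,z), 6 vertices: (3,0) (13.5,6.5) (20,33) (18.5,37) (10.5,34.5) (6.5,26.5)
edge 0: (3,0)→(13.5,6.5)  cross = 3·6.5 − 13.5·0 = 19.5000; (r_i+r_j)·cross = 16.5·19.5000 = 321.7500
edge 1: (13.5,6.5)→(20,33)  cross = 13.5·33 − 20·6.5 = 315.5000; (r_i+r_j)·cross = 33.5·315.5000 = 10569.2500
edge 2: (20,33)→(18.5,37)  cross = 20·37 − 18.5·33 = 129.5000; (r_i+r_j)·cross = 38.5·129.5000 = 4985.7500
edge 3: (18.5,37)→(10.5,34.5)  cross = 18.5·34.5 − 10.5·37 = 249.7500; (r_i+r_j)·cross = 29·249.7500 = 7242.7500
edge 4: (10.5,34.5)→(6.5,26.5)  cross = 10.5·26.5 − 6.5·34.5 = 54.0000; (r_i+r_j)·cross = 17·54.0000 = 918.0000
edge 5: (6.5,26.5)→(3,0)  cross = 6.5·0 − 3·26.5 = -79.5000; (r_i+r_j)·cross = 9.5·-79.5000 = -755.2500
Σcross = 688.7500 → A = |Σcross|/2 = 344.3750 mm²
Σ(r_i+r_j)·cross = 23282.2500 → first moment M = |Σ|/6 = 3880.3750
R_c = M/A = 3880.3750/344.3750 = 11.2679 mm
θ = 243° = 4.241150 rad
V = θ·R_c·A = 4.241150·11.2679·344.3750 = 16457.253 mm³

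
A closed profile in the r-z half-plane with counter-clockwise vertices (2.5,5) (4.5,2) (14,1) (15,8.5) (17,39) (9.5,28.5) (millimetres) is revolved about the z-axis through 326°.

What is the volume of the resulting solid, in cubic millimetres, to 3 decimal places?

Profile (r,z), 6 vertices: (2.5,5) (4.5,2) (14,1) (15,8.5) (17,39) (9.5,28.5)
edge 0: (2.5,5)→(4.5,2)  cross = 2.5·2 − 4.5·5 = -17.5000; (r_i+r_j)·cross = 7·-17.5000 = -122.5000
edge 1: (4.5,2)→(14,1)  cross = 4.5·1 − 14·2 = -23.5000; (r_i+r_j)·cross = 18.5·-23.5000 = -434.7500
edge 2: (14,1)→(15,8.5)  cross = 14·8.5 − 15·1 = 104.0000; (r_i+r_j)·cross = 29·104.0000 = 3016.0000
edge 3: (15,8.5)→(17,39)  cross = 15·39 − 17·8.5 = 440.5000; (r_i+r_j)·cross = 32·440.5000 = 14096.0000
edge 4: (17,39)→(9.5,28.5)  cross = 17·28.5 − 9.5·39 = 114.0000; (r_i+r_j)·cross = 26.5·114.0000 = 3021.0000
edge 5: (9.5,28.5)→(2.5,5)  cross = 9.5·5 − 2.5·28.5 = -23.7500; (r_i+r_j)·cross = 12·-23.7500 = -285.0000
Σcross = 593.7500 → A = |Σcross|/2 = 296.8750 mm²
Σ(r_i+r_j)·cross = 19290.7500 → first moment M = |Σ|/6 = 3215.1250
R_c = M/A = 3215.1250/296.8750 = 10.8299 mm
θ = 326° = 5.689773 rad
V = θ·R_c·A = 5.689773·10.8299·296.8750 = 18293.333 mm³

Volume = 18293.333 mm³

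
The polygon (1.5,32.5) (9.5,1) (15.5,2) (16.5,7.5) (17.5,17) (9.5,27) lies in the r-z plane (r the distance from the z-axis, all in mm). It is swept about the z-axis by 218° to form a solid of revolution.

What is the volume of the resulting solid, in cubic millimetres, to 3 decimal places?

Profile (r,z), 6 vertices: (1.5,32.5) (9.5,1) (15.5,2) (16.5,7.5) (17.5,17) (9.5,27)
edge 0: (1.5,32.5)→(9.5,1)  cross = 1.5·1 − 9.5·32.5 = -307.2500; (r_i+r_j)·cross = 11·-307.2500 = -3379.7500
edge 1: (9.5,1)→(15.5,2)  cross = 9.5·2 − 15.5·1 = 3.5000; (r_i+r_j)·cross = 25·3.5000 = 87.5000
edge 2: (15.5,2)→(16.5,7.5)  cross = 15.5·7.5 − 16.5·2 = 83.2500; (r_i+r_j)·cross = 32·83.2500 = 2664.0000
edge 3: (16.5,7.5)→(17.5,17)  cross = 16.5·17 − 17.5·7.5 = 149.2500; (r_i+r_j)·cross = 34·149.2500 = 5074.5000
edge 4: (17.5,17)→(9.5,27)  cross = 17.5·27 − 9.5·17 = 311.0000; (r_i+r_j)·cross = 27·311.0000 = 8397.0000
edge 5: (9.5,27)→(1.5,32.5)  cross = 9.5·32.5 − 1.5·27 = 268.2500; (r_i+r_j)·cross = 11·268.2500 = 2950.7500
Σcross = 508.0000 → A = |Σcross|/2 = 254.0000 mm²
Σ(r_i+r_j)·cross = 15794.0000 → first moment M = |Σ|/6 = 2632.3333
R_c = M/A = 2632.3333/254.0000 = 10.3635 mm
θ = 218° = 3.804818 rad
V = θ·R_c·A = 3.804818·10.3635·254.0000 = 10015.549 mm³

Volume = 10015.549 mm³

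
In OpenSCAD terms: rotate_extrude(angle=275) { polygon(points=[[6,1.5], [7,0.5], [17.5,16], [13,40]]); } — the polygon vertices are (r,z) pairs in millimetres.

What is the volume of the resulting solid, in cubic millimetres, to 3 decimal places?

Volume = 10598.139 mm³

Profile (r,z), 4 vertices: (6,1.5) (7,0.5) (17.5,16) (13,40)
edge 0: (6,1.5)→(7,0.5)  cross = 6·0.5 − 7·1.5 = -7.5000; (r_i+r_j)·cross = 13·-7.5000 = -97.5000
edge 1: (7,0.5)→(17.5,16)  cross = 7·16 − 17.5·0.5 = 103.2500; (r_i+r_j)·cross = 24.5·103.2500 = 2529.6250
edge 2: (17.5,16)→(13,40)  cross = 17.5·40 − 13·16 = 492.0000; (r_i+r_j)·cross = 30.5·492.0000 = 15006.0000
edge 3: (13,40)→(6,1.5)  cross = 13·1.5 − 6·40 = -220.5000; (r_i+r_j)·cross = 19·-220.5000 = -4189.5000
Σcross = 367.2500 → A = |Σcross|/2 = 183.6250 mm²
Σ(r_i+r_j)·cross = 13248.6250 → first moment M = |Σ|/6 = 2208.1042
R_c = M/A = 2208.1042/183.6250 = 12.0251 mm
θ = 275° = 4.799655 rad
V = θ·R_c·A = 4.799655·12.0251·183.6250 = 10598.139 mm³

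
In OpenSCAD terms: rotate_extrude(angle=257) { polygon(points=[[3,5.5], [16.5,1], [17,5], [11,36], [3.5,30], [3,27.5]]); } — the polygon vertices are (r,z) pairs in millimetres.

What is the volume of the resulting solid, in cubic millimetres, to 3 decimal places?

Volume = 13966.153 mm³

Profile (r,z), 6 vertices: (3,5.5) (16.5,1) (17,5) (11,36) (3.5,30) (3,27.5)
edge 0: (3,5.5)→(16.5,1)  cross = 3·1 − 16.5·5.5 = -87.7500; (r_i+r_j)·cross = 19.5·-87.7500 = -1711.1250
edge 1: (16.5,1)→(17,5)  cross = 16.5·5 − 17·1 = 65.5000; (r_i+r_j)·cross = 33.5·65.5000 = 2194.2500
edge 2: (17,5)→(11,36)  cross = 17·36 − 11·5 = 557.0000; (r_i+r_j)·cross = 28·557.0000 = 15596.0000
edge 3: (11,36)→(3.5,30)  cross = 11·30 − 3.5·36 = 204.0000; (r_i+r_j)·cross = 14.5·204.0000 = 2958.0000
edge 4: (3.5,30)→(3,27.5)  cross = 3.5·27.5 − 3·30 = 6.2500; (r_i+r_j)·cross = 6.5·6.2500 = 40.6250
edge 5: (3,27.5)→(3,5.5)  cross = 3·5.5 − 3·27.5 = -66.0000; (r_i+r_j)·cross = 6·-66.0000 = -396.0000
Σcross = 679.0000 → A = |Σcross|/2 = 339.5000 mm²
Σ(r_i+r_j)·cross = 18681.7500 → first moment M = |Σ|/6 = 3113.6250
R_c = M/A = 3113.6250/339.5000 = 9.1712 mm
θ = 257° = 4.485496 rad
V = θ·R_c·A = 4.485496·9.1712·339.5000 = 13966.153 mm³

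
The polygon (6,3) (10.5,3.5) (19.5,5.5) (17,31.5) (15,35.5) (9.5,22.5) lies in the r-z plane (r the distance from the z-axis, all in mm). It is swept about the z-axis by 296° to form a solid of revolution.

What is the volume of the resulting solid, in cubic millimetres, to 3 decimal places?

Profile (r,z), 6 vertices: (6,3) (10.5,3.5) (19.5,5.5) (17,31.5) (15,35.5) (9.5,22.5)
edge 0: (6,3)→(10.5,3.5)  cross = 6·3.5 − 10.5·3 = -10.5000; (r_i+r_j)·cross = 16.5·-10.5000 = -173.2500
edge 1: (10.5,3.5)→(19.5,5.5)  cross = 10.5·5.5 − 19.5·3.5 = -10.5000; (r_i+r_j)·cross = 30·-10.5000 = -315.0000
edge 2: (19.5,5.5)→(17,31.5)  cross = 19.5·31.5 − 17·5.5 = 520.7500; (r_i+r_j)·cross = 36.5·520.7500 = 19007.3750
edge 3: (17,31.5)→(15,35.5)  cross = 17·35.5 − 15·31.5 = 131.0000; (r_i+r_j)·cross = 32·131.0000 = 4192.0000
edge 4: (15,35.5)→(9.5,22.5)  cross = 15·22.5 − 9.5·35.5 = 0.2500; (r_i+r_j)·cross = 24.5·0.2500 = 6.1250
edge 5: (9.5,22.5)→(6,3)  cross = 9.5·3 − 6·22.5 = -106.5000; (r_i+r_j)·cross = 15.5·-106.5000 = -1650.7500
Σcross = 524.5000 → A = |Σcross|/2 = 262.2500 mm²
Σ(r_i+r_j)·cross = 21066.5000 → first moment M = |Σ|/6 = 3511.0833
R_c = M/A = 3511.0833/262.2500 = 13.3883 mm
θ = 296° = 5.166175 rad
V = θ·R_c·A = 5.166175·13.3883·262.2500 = 18138.869 mm³

Volume = 18138.869 mm³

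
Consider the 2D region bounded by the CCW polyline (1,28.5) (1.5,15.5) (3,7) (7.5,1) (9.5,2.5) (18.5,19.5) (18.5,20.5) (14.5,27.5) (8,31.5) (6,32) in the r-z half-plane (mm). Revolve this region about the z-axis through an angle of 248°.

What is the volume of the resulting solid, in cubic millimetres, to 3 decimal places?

Profile (r,z), 10 vertices: (1,28.5) (1.5,15.5) (3,7) (7.5,1) (9.5,2.5) (18.5,19.5) (18.5,20.5) (14.5,27.5) (8,31.5) (6,32)
edge 0: (1,28.5)→(1.5,15.5)  cross = 1·15.5 − 1.5·28.5 = -27.2500; (r_i+r_j)·cross = 2.5·-27.2500 = -68.1250
edge 1: (1.5,15.5)→(3,7)  cross = 1.5·7 − 3·15.5 = -36.0000; (r_i+r_j)·cross = 4.5·-36.0000 = -162.0000
edge 2: (3,7)→(7.5,1)  cross = 3·1 − 7.5·7 = -49.5000; (r_i+r_j)·cross = 10.5·-49.5000 = -519.7500
edge 3: (7.5,1)→(9.5,2.5)  cross = 7.5·2.5 − 9.5·1 = 9.2500; (r_i+r_j)·cross = 17·9.2500 = 157.2500
edge 4: (9.5,2.5)→(18.5,19.5)  cross = 9.5·19.5 − 18.5·2.5 = 139.0000; (r_i+r_j)·cross = 28·139.0000 = 3892.0000
edge 5: (18.5,19.5)→(18.5,20.5)  cross = 18.5·20.5 − 18.5·19.5 = 18.5000; (r_i+r_j)·cross = 37·18.5000 = 684.5000
edge 6: (18.5,20.5)→(14.5,27.5)  cross = 18.5·27.5 − 14.5·20.5 = 211.5000; (r_i+r_j)·cross = 33·211.5000 = 6979.5000
edge 7: (14.5,27.5)→(8,31.5)  cross = 14.5·31.5 − 8·27.5 = 236.7500; (r_i+r_j)·cross = 22.5·236.7500 = 5326.8750
edge 8: (8,31.5)→(6,32)  cross = 8·32 − 6·31.5 = 67.0000; (r_i+r_j)·cross = 14·67.0000 = 938.0000
edge 9: (6,32)→(1,28.5)  cross = 6·28.5 − 1·32 = 139.0000; (r_i+r_j)·cross = 7·139.0000 = 973.0000
Σcross = 708.2500 → A = |Σcross|/2 = 354.1250 mm²
Σ(r_i+r_j)·cross = 18201.2500 → first moment M = |Σ|/6 = 3033.5417
R_c = M/A = 3033.5417/354.1250 = 8.5663 mm
θ = 248° = 4.328417 rad
V = θ·R_c·A = 4.328417·8.5663·354.1250 = 13130.432 mm³

Volume = 13130.432 mm³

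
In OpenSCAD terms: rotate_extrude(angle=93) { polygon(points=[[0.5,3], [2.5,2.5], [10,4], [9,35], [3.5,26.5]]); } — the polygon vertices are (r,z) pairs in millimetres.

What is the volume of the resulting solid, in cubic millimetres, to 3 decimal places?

Volume = 1947.449 mm³

Profile (r,z), 5 vertices: (0.5,3) (2.5,2.5) (10,4) (9,35) (3.5,26.5)
edge 0: (0.5,3)→(2.5,2.5)  cross = 0.5·2.5 − 2.5·3 = -6.2500; (r_i+r_j)·cross = 3·-6.2500 = -18.7500
edge 1: (2.5,2.5)→(10,4)  cross = 2.5·4 − 10·2.5 = -15.0000; (r_i+r_j)·cross = 12.5·-15.0000 = -187.5000
edge 2: (10,4)→(9,35)  cross = 10·35 − 9·4 = 314.0000; (r_i+r_j)·cross = 19·314.0000 = 5966.0000
edge 3: (9,35)→(3.5,26.5)  cross = 9·26.5 − 3.5·35 = 116.0000; (r_i+r_j)·cross = 12.5·116.0000 = 1450.0000
edge 4: (3.5,26.5)→(0.5,3)  cross = 3.5·3 − 0.5·26.5 = -2.7500; (r_i+r_j)·cross = 4·-2.7500 = -11.0000
Σcross = 406.0000 → A = |Σcross|/2 = 203.0000 mm²
Σ(r_i+r_j)·cross = 7198.7500 → first moment M = |Σ|/6 = 1199.7917
R_c = M/A = 1199.7917/203.0000 = 5.9103 mm
θ = 93° = 1.623156 rad
V = θ·R_c·A = 1.623156·5.9103·203.0000 = 1947.449 mm³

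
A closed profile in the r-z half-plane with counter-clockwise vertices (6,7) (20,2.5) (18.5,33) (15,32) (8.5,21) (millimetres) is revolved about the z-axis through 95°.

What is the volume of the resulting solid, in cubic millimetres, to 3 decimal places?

Profile (r,z), 5 vertices: (6,7) (20,2.5) (18.5,33) (15,32) (8.5,21)
edge 0: (6,7)→(20,2.5)  cross = 6·2.5 − 20·7 = -125.0000; (r_i+r_j)·cross = 26·-125.0000 = -3250.0000
edge 1: (20,2.5)→(18.5,33)  cross = 20·33 − 18.5·2.5 = 613.7500; (r_i+r_j)·cross = 38.5·613.7500 = 23629.3750
edge 2: (18.5,33)→(15,32)  cross = 18.5·32 − 15·33 = 97.0000; (r_i+r_j)·cross = 33.5·97.0000 = 3249.5000
edge 3: (15,32)→(8.5,21)  cross = 15·21 − 8.5·32 = 43.0000; (r_i+r_j)·cross = 23.5·43.0000 = 1010.5000
edge 4: (8.5,21)→(6,7)  cross = 8.5·7 − 6·21 = -66.5000; (r_i+r_j)·cross = 14.5·-66.5000 = -964.2500
Σcross = 562.2500 → A = |Σcross|/2 = 281.1250 mm²
Σ(r_i+r_j)·cross = 23675.1250 → first moment M = |Σ|/6 = 3945.8542
R_c = M/A = 3945.8542/281.1250 = 14.0359 mm
θ = 95° = 1.658063 rad
V = θ·R_c·A = 1.658063·14.0359·281.1250 = 6542.474 mm³

Volume = 6542.474 mm³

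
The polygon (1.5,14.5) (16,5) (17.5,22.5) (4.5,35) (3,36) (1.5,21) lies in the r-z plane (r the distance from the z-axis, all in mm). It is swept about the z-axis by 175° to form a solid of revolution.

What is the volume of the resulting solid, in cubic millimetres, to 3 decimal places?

Volume = 8596.019 mm³

Profile (r,z), 6 vertices: (1.5,14.5) (16,5) (17.5,22.5) (4.5,35) (3,36) (1.5,21)
edge 0: (1.5,14.5)→(16,5)  cross = 1.5·5 − 16·14.5 = -224.5000; (r_i+r_j)·cross = 17.5·-224.5000 = -3928.7500
edge 1: (16,5)→(17.5,22.5)  cross = 16·22.5 − 17.5·5 = 272.5000; (r_i+r_j)·cross = 33.5·272.5000 = 9128.7500
edge 2: (17.5,22.5)→(4.5,35)  cross = 17.5·35 − 4.5·22.5 = 511.2500; (r_i+r_j)·cross = 22·511.2500 = 11247.5000
edge 3: (4.5,35)→(3,36)  cross = 4.5·36 − 3·35 = 57.0000; (r_i+r_j)·cross = 7.5·57.0000 = 427.5000
edge 4: (3,36)→(1.5,21)  cross = 3·21 − 1.5·36 = 9.0000; (r_i+r_j)·cross = 4.5·9.0000 = 40.5000
edge 5: (1.5,21)→(1.5,14.5)  cross = 1.5·14.5 − 1.5·21 = -9.7500; (r_i+r_j)·cross = 3·-9.7500 = -29.2500
Σcross = 615.5000 → A = |Σcross|/2 = 307.7500 mm²
Σ(r_i+r_j)·cross = 16886.2500 → first moment M = |Σ|/6 = 2814.3750
R_c = M/A = 2814.3750/307.7500 = 9.1450 mm
θ = 175° = 3.054326 rad
V = θ·R_c·A = 3.054326·9.1450·307.7500 = 8596.019 mm³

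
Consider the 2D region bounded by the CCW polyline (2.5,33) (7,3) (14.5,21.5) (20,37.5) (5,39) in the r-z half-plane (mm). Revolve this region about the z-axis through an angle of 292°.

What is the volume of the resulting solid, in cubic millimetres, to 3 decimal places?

Volume = 16495.542 mm³

Profile (r,z), 5 vertices: (2.5,33) (7,3) (14.5,21.5) (20,37.5) (5,39)
edge 0: (2.5,33)→(7,3)  cross = 2.5·3 − 7·33 = -223.5000; (r_i+r_j)·cross = 9.5·-223.5000 = -2123.2500
edge 1: (7,3)→(14.5,21.5)  cross = 7·21.5 − 14.5·3 = 107.0000; (r_i+r_j)·cross = 21.5·107.0000 = 2300.5000
edge 2: (14.5,21.5)→(20,37.5)  cross = 14.5·37.5 − 20·21.5 = 113.7500; (r_i+r_j)·cross = 34.5·113.7500 = 3924.3750
edge 3: (20,37.5)→(5,39)  cross = 20·39 − 5·37.5 = 592.5000; (r_i+r_j)·cross = 25·592.5000 = 14812.5000
edge 4: (5,39)→(2.5,33)  cross = 5·33 − 2.5·39 = 67.5000; (r_i+r_j)·cross = 7.5·67.5000 = 506.2500
Σcross = 657.2500 → A = |Σcross|/2 = 328.6250 mm²
Σ(r_i+r_j)·cross = 19420.3750 → first moment M = |Σ|/6 = 3236.7292
R_c = M/A = 3236.7292/328.6250 = 9.8493 mm
θ = 292° = 5.096361 rad
V = θ·R_c·A = 5.096361·9.8493·328.6250 = 16495.542 mm³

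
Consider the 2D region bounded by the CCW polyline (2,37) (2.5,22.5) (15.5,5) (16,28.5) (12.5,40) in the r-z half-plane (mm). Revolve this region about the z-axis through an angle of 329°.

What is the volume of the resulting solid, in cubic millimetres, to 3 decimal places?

Volume = 17955.651 mm³

Profile (r,z), 5 vertices: (2,37) (2.5,22.5) (15.5,5) (16,28.5) (12.5,40)
edge 0: (2,37)→(2.5,22.5)  cross = 2·22.5 − 2.5·37 = -47.5000; (r_i+r_j)·cross = 4.5·-47.5000 = -213.7500
edge 1: (2.5,22.5)→(15.5,5)  cross = 2.5·5 − 15.5·22.5 = -336.2500; (r_i+r_j)·cross = 18·-336.2500 = -6052.5000
edge 2: (15.5,5)→(16,28.5)  cross = 15.5·28.5 − 16·5 = 361.7500; (r_i+r_j)·cross = 31.5·361.7500 = 11395.1250
edge 3: (16,28.5)→(12.5,40)  cross = 16·40 − 12.5·28.5 = 283.7500; (r_i+r_j)·cross = 28.5·283.7500 = 8086.8750
edge 4: (12.5,40)→(2,37)  cross = 12.5·37 − 2·40 = 382.5000; (r_i+r_j)·cross = 14.5·382.5000 = 5546.2500
Σcross = 644.2500 → A = |Σcross|/2 = 322.1250 mm²
Σ(r_i+r_j)·cross = 18762.0000 → first moment M = |Σ|/6 = 3127.0000
R_c = M/A = 3127.0000/322.1250 = 9.7074 mm
θ = 329° = 5.742133 rad
V = θ·R_c·A = 5.742133·9.7074·322.1250 = 17955.651 mm³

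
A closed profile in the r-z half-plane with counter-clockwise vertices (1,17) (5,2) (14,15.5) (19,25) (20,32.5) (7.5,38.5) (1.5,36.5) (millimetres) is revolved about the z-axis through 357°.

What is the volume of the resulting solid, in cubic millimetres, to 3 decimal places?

Profile (r,z), 7 vertices: (1,17) (5,2) (14,15.5) (19,25) (20,32.5) (7.5,38.5) (1.5,36.5)
edge 0: (1,17)→(5,2)  cross = 1·2 − 5·17 = -83.0000; (r_i+r_j)·cross = 6·-83.0000 = -498.0000
edge 1: (5,2)→(14,15.5)  cross = 5·15.5 − 14·2 = 49.5000; (r_i+r_j)·cross = 19·49.5000 = 940.5000
edge 2: (14,15.5)→(19,25)  cross = 14·25 − 19·15.5 = 55.5000; (r_i+r_j)·cross = 33·55.5000 = 1831.5000
edge 3: (19,25)→(20,32.5)  cross = 19·32.5 − 20·25 = 117.5000; (r_i+r_j)·cross = 39·117.5000 = 4582.5000
edge 4: (20,32.5)→(7.5,38.5)  cross = 20·38.5 − 7.5·32.5 = 526.2500; (r_i+r_j)·cross = 27.5·526.2500 = 14471.8750
edge 5: (7.5,38.5)→(1.5,36.5)  cross = 7.5·36.5 − 1.5·38.5 = 216.0000; (r_i+r_j)·cross = 9·216.0000 = 1944.0000
edge 6: (1.5,36.5)→(1,17)  cross = 1.5·17 − 1·36.5 = -11.0000; (r_i+r_j)·cross = 2.5·-11.0000 = -27.5000
Σcross = 870.7500 → A = |Σcross|/2 = 435.3750 mm²
Σ(r_i+r_j)·cross = 23244.8750 → first moment M = |Σ|/6 = 3874.1458
R_c = M/A = 3874.1458/435.3750 = 8.8984 mm
θ = 357° = 6.230825 rad
V = θ·R_c·A = 6.230825·8.8984·435.3750 = 24139.126 mm³

Volume = 24139.126 mm³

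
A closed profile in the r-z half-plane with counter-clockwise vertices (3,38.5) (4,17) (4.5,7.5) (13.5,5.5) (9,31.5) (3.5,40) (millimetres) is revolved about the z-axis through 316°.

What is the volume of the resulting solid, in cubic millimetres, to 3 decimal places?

Profile (r,z), 6 vertices: (3,38.5) (4,17) (4.5,7.5) (13.5,5.5) (9,31.5) (3.5,40)
edge 0: (3,38.5)→(4,17)  cross = 3·17 − 4·38.5 = -103.0000; (r_i+r_j)·cross = 7·-103.0000 = -721.0000
edge 1: (4,17)→(4.5,7.5)  cross = 4·7.5 − 4.5·17 = -46.5000; (r_i+r_j)·cross = 8.5·-46.5000 = -395.2500
edge 2: (4.5,7.5)→(13.5,5.5)  cross = 4.5·5.5 − 13.5·7.5 = -76.5000; (r_i+r_j)·cross = 18·-76.5000 = -1377.0000
edge 3: (13.5,5.5)→(9,31.5)  cross = 13.5·31.5 − 9·5.5 = 375.7500; (r_i+r_j)·cross = 22.5·375.7500 = 8454.3750
edge 4: (9,31.5)→(3.5,40)  cross = 9·40 − 3.5·31.5 = 249.7500; (r_i+r_j)·cross = 12.5·249.7500 = 3121.8750
edge 5: (3.5,40)→(3,38.5)  cross = 3.5·38.5 − 3·40 = 14.7500; (r_i+r_j)·cross = 6.5·14.7500 = 95.8750
Σcross = 414.2500 → A = |Σcross|/2 = 207.1250 mm²
Σ(r_i+r_j)·cross = 9178.8750 → first moment M = |Σ|/6 = 1529.8125
R_c = M/A = 1529.8125/207.1250 = 7.3859 mm
θ = 316° = 5.515240 rad
V = θ·R_c·A = 5.515240·7.3859·207.1250 = 8437.284 mm³

Volume = 8437.284 mm³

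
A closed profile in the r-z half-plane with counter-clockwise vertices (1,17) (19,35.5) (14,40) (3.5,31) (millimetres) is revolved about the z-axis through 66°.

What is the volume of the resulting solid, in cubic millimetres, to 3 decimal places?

Profile (r,z), 4 vertices: (1,17) (19,35.5) (14,40) (3.5,31)
edge 0: (1,17)→(19,35.5)  cross = 1·35.5 − 19·17 = -287.5000; (r_i+r_j)·cross = 20·-287.5000 = -5750.0000
edge 1: (19,35.5)→(14,40)  cross = 19·40 − 14·35.5 = 263.0000; (r_i+r_j)·cross = 33·263.0000 = 8679.0000
edge 2: (14,40)→(3.5,31)  cross = 14·31 − 3.5·40 = 294.0000; (r_i+r_j)·cross = 17.5·294.0000 = 5145.0000
edge 3: (3.5,31)→(1,17)  cross = 3.5·17 − 1·31 = 28.5000; (r_i+r_j)·cross = 4.5·28.5000 = 128.2500
Σcross = 298.0000 → A = |Σcross|/2 = 149.0000 mm²
Σ(r_i+r_j)·cross = 8202.2500 → first moment M = |Σ|/6 = 1367.0417
R_c = M/A = 1367.0417/149.0000 = 9.1748 mm
θ = 66° = 1.151917 rad
V = θ·R_c·A = 1.151917·9.1748·149.0000 = 1574.719 mm³

Volume = 1574.719 mm³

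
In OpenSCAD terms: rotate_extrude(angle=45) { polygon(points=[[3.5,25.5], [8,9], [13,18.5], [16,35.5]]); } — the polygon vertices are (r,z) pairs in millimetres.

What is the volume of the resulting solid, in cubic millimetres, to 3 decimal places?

Volume = 1178.081 mm³

Profile (r,z), 4 vertices: (3.5,25.5) (8,9) (13,18.5) (16,35.5)
edge 0: (3.5,25.5)→(8,9)  cross = 3.5·9 − 8·25.5 = -172.5000; (r_i+r_j)·cross = 11.5·-172.5000 = -1983.7500
edge 1: (8,9)→(13,18.5)  cross = 8·18.5 − 13·9 = 31.0000; (r_i+r_j)·cross = 21·31.0000 = 651.0000
edge 2: (13,18.5)→(16,35.5)  cross = 13·35.5 − 16·18.5 = 165.5000; (r_i+r_j)·cross = 29·165.5000 = 4799.5000
edge 3: (16,35.5)→(3.5,25.5)  cross = 16·25.5 − 3.5·35.5 = 283.7500; (r_i+r_j)·cross = 19.5·283.7500 = 5533.1250
Σcross = 307.7500 → A = |Σcross|/2 = 153.8750 mm²
Σ(r_i+r_j)·cross = 8999.8750 → first moment M = |Σ|/6 = 1499.9792
R_c = M/A = 1499.9792/153.8750 = 9.7480 mm
θ = 45° = 0.785398 rad
V = θ·R_c·A = 0.785398·9.7480·153.8750 = 1178.081 mm³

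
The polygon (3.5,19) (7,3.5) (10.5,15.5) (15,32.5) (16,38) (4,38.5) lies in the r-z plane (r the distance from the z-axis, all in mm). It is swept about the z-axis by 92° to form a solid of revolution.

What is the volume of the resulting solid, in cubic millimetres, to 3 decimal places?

Profile (r,z), 6 vertices: (3.5,19) (7,3.5) (10.5,15.5) (15,32.5) (16,38) (4,38.5)
edge 0: (3.5,19)→(7,3.5)  cross = 3.5·3.5 − 7·19 = -120.7500; (r_i+r_j)·cross = 10.5·-120.7500 = -1267.8750
edge 1: (7,3.5)→(10.5,15.5)  cross = 7·15.5 − 10.5·3.5 = 71.7500; (r_i+r_j)·cross = 17.5·71.7500 = 1255.6250
edge 2: (10.5,15.5)→(15,32.5)  cross = 10.5·32.5 − 15·15.5 = 108.7500; (r_i+r_j)·cross = 25.5·108.7500 = 2773.1250
edge 3: (15,32.5)→(16,38)  cross = 15·38 − 16·32.5 = 50.0000; (r_i+r_j)·cross = 31·50.0000 = 1550.0000
edge 4: (16,38)→(4,38.5)  cross = 16·38.5 − 4·38 = 464.0000; (r_i+r_j)·cross = 20·464.0000 = 9280.0000
edge 5: (4,38.5)→(3.5,19)  cross = 4·19 − 3.5·38.5 = -58.7500; (r_i+r_j)·cross = 7.5·-58.7500 = -440.6250
Σcross = 515.0000 → A = |Σcross|/2 = 257.5000 mm²
Σ(r_i+r_j)·cross = 13150.2500 → first moment M = |Σ|/6 = 2191.7083
R_c = M/A = 2191.7083/257.5000 = 8.5115 mm
θ = 92° = 1.605703 rad
V = θ·R_c·A = 1.605703·8.5115·257.5000 = 3519.232 mm³

Volume = 3519.232 mm³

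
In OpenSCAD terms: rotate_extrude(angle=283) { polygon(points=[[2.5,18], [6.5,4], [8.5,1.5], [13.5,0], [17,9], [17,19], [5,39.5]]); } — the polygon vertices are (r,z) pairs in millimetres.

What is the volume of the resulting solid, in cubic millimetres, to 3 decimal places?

Profile (r,z), 7 vertices: (2.5,18) (6.5,4) (8.5,1.5) (13.5,0) (17,9) (17,19) (5,39.5)
edge 0: (2.5,18)→(6.5,4)  cross = 2.5·4 − 6.5·18 = -107.0000; (r_i+r_j)·cross = 9·-107.0000 = -963.0000
edge 1: (6.5,4)→(8.5,1.5)  cross = 6.5·1.5 − 8.5·4 = -24.2500; (r_i+r_j)·cross = 15·-24.2500 = -363.7500
edge 2: (8.5,1.5)→(13.5,0)  cross = 8.5·0 − 13.5·1.5 = -20.2500; (r_i+r_j)·cross = 22·-20.2500 = -445.5000
edge 3: (13.5,0)→(17,9)  cross = 13.5·9 − 17·0 = 121.5000; (r_i+r_j)·cross = 30.5·121.5000 = 3705.7500
edge 4: (17,9)→(17,19)  cross = 17·19 − 17·9 = 170.0000; (r_i+r_j)·cross = 34·170.0000 = 5780.0000
edge 5: (17,19)→(5,39.5)  cross = 17·39.5 − 5·19 = 576.5000; (r_i+r_j)·cross = 22·576.5000 = 12683.0000
edge 6: (5,39.5)→(2.5,18)  cross = 5·18 − 2.5·39.5 = -8.7500; (r_i+r_j)·cross = 7.5·-8.7500 = -65.6250
Σcross = 707.7500 → A = |Σcross|/2 = 353.8750 mm²
Σ(r_i+r_j)·cross = 20330.8750 → first moment M = |Σ|/6 = 3388.4792
R_c = M/A = 3388.4792/353.8750 = 9.5754 mm
θ = 283° = 4.939282 rad
V = θ·R_c·A = 4.939282·9.5754·353.8750 = 16736.653 mm³

Volume = 16736.653 mm³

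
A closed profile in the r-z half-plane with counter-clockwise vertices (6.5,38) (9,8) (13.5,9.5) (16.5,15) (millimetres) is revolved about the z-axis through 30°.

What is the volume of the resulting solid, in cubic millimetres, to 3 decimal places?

Profile (r,z), 4 vertices: (6.5,38) (9,8) (13.5,9.5) (16.5,15)
edge 0: (6.5,38)→(9,8)  cross = 6.5·8 − 9·38 = -290.0000; (r_i+r_j)·cross = 15.5·-290.0000 = -4495.0000
edge 1: (9,8)→(13.5,9.5)  cross = 9·9.5 − 13.5·8 = -22.5000; (r_i+r_j)·cross = 22.5·-22.5000 = -506.2500
edge 2: (13.5,9.5)→(16.5,15)  cross = 13.5·15 − 16.5·9.5 = 45.7500; (r_i+r_j)·cross = 30·45.7500 = 1372.5000
edge 3: (16.5,15)→(6.5,38)  cross = 16.5·38 − 6.5·15 = 529.5000; (r_i+r_j)·cross = 23·529.5000 = 12178.5000
Σcross = 262.7500 → A = |Σcross|/2 = 131.3750 mm²
Σ(r_i+r_j)·cross = 8549.7500 → first moment M = |Σ|/6 = 1424.9583
R_c = M/A = 1424.9583/131.3750 = 10.8465 mm
θ = 30° = 0.523599 rad
V = θ·R_c·A = 0.523599·10.8465·131.3750 = 746.106 mm³

Volume = 746.106 mm³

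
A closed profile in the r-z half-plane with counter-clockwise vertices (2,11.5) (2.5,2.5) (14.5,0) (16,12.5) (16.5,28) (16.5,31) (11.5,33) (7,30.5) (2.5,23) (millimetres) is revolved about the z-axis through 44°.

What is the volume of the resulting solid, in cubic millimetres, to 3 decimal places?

Profile (r,z), 9 vertices: (2,11.5) (2.5,2.5) (14.5,0) (16,12.5) (16.5,28) (16.5,31) (11.5,33) (7,30.5) (2.5,23)
edge 0: (2,11.5)→(2.5,2.5)  cross = 2·2.5 − 2.5·11.5 = -23.7500; (r_i+r_j)·cross = 4.5·-23.7500 = -106.8750
edge 1: (2.5,2.5)→(14.5,0)  cross = 2.5·0 − 14.5·2.5 = -36.2500; (r_i+r_j)·cross = 17·-36.2500 = -616.2500
edge 2: (14.5,0)→(16,12.5)  cross = 14.5·12.5 − 16·0 = 181.2500; (r_i+r_j)·cross = 30.5·181.2500 = 5528.1250
edge 3: (16,12.5)→(16.5,28)  cross = 16·28 − 16.5·12.5 = 241.7500; (r_i+r_j)·cross = 32.5·241.7500 = 7856.8750
edge 4: (16.5,28)→(16.5,31)  cross = 16.5·31 − 16.5·28 = 49.5000; (r_i+r_j)·cross = 33·49.5000 = 1633.5000
edge 5: (16.5,31)→(11.5,33)  cross = 16.5·33 − 11.5·31 = 188.0000; (r_i+r_j)·cross = 28·188.0000 = 5264.0000
edge 6: (11.5,33)→(7,30.5)  cross = 11.5·30.5 − 7·33 = 119.7500; (r_i+r_j)·cross = 18.5·119.7500 = 2215.3750
edge 7: (7,30.5)→(2.5,23)  cross = 7·23 − 2.5·30.5 = 84.7500; (r_i+r_j)·cross = 9.5·84.7500 = 805.1250
edge 8: (2.5,23)→(2,11.5)  cross = 2.5·11.5 − 2·23 = -17.2500; (r_i+r_j)·cross = 4.5·-17.2500 = -77.6250
Σcross = 787.7500 → A = |Σcross|/2 = 393.8750 mm²
Σ(r_i+r_j)·cross = 22502.2500 → first moment M = |Σ|/6 = 3750.3750
R_c = M/A = 3750.3750/393.8750 = 9.5217 mm
θ = 44° = 0.767945 rad
V = θ·R_c·A = 0.767945·9.5217·393.8750 = 2880.081 mm³

Volume = 2880.081 mm³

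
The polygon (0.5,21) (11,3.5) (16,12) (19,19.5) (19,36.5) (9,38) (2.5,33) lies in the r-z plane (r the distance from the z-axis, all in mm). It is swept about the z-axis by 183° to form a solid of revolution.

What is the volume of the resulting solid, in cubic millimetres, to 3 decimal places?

Profile (r,z), 7 vertices: (0.5,21) (11,3.5) (16,12) (19,19.5) (19,36.5) (9,38) (2.5,33)
edge 0: (0.5,21)→(11,3.5)  cross = 0.5·3.5 − 11·21 = -229.2500; (r_i+r_j)·cross = 11.5·-229.2500 = -2636.3750
edge 1: (11,3.5)→(16,12)  cross = 11·12 − 16·3.5 = 76.0000; (r_i+r_j)·cross = 27·76.0000 = 2052.0000
edge 2: (16,12)→(19,19.5)  cross = 16·19.5 − 19·12 = 84.0000; (r_i+r_j)·cross = 35·84.0000 = 2940.0000
edge 3: (19,19.5)→(19,36.5)  cross = 19·36.5 − 19·19.5 = 323.0000; (r_i+r_j)·cross = 38·323.0000 = 12274.0000
edge 4: (19,36.5)→(9,38)  cross = 19·38 − 9·36.5 = 393.5000; (r_i+r_j)·cross = 28·393.5000 = 11018.0000
edge 5: (9,38)→(2.5,33)  cross = 9·33 − 2.5·38 = 202.0000; (r_i+r_j)·cross = 11.5·202.0000 = 2323.0000
edge 6: (2.5,33)→(0.5,21)  cross = 2.5·21 − 0.5·33 = 36.0000; (r_i+r_j)·cross = 3·36.0000 = 108.0000
Σcross = 885.2500 → A = |Σcross|/2 = 442.6250 mm²
Σ(r_i+r_j)·cross = 28078.6250 → first moment M = |Σ|/6 = 4679.7708
R_c = M/A = 4679.7708/442.6250 = 10.5728 mm
θ = 183° = 3.193953 rad
V = θ·R_c·A = 3.193953·10.5728·442.6250 = 14946.966 mm³

Volume = 14946.966 mm³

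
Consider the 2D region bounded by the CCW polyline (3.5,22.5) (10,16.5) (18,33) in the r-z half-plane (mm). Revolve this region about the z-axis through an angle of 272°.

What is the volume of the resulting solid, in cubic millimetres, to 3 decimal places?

Volume = 3869.343 mm³

Profile (r,z), 3 vertices: (3.5,22.5) (10,16.5) (18,33)
edge 0: (3.5,22.5)→(10,16.5)  cross = 3.5·16.5 − 10·22.5 = -167.2500; (r_i+r_j)·cross = 13.5·-167.2500 = -2257.8750
edge 1: (10,16.5)→(18,33)  cross = 10·33 − 18·16.5 = 33.0000; (r_i+r_j)·cross = 28·33.0000 = 924.0000
edge 2: (18,33)→(3.5,22.5)  cross = 18·22.5 − 3.5·33 = 289.5000; (r_i+r_j)·cross = 21.5·289.5000 = 6224.2500
Σcross = 155.2500 → A = |Σcross|/2 = 77.6250 mm²
Σ(r_i+r_j)·cross = 4890.3750 → first moment M = |Σ|/6 = 815.0625
R_c = M/A = 815.0625/77.6250 = 10.5000 mm
θ = 272° = 4.747296 rad
V = θ·R_c·A = 4.747296·10.5000·77.6250 = 3869.343 mm³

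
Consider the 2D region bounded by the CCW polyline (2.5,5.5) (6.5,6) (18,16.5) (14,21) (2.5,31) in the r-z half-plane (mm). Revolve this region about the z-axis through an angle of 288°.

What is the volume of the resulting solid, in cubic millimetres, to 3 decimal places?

Profile (r,z), 5 vertices: (2.5,5.5) (6.5,6) (18,16.5) (14,21) (2.5,31)
edge 0: (2.5,5.5)→(6.5,6)  cross = 2.5·6 − 6.5·5.5 = -20.7500; (r_i+r_j)·cross = 9·-20.7500 = -186.7500
edge 1: (6.5,6)→(18,16.5)  cross = 6.5·16.5 − 18·6 = -0.7500; (r_i+r_j)·cross = 24.5·-0.7500 = -18.3750
edge 2: (18,16.5)→(14,21)  cross = 18·21 − 14·16.5 = 147.0000; (r_i+r_j)·cross = 32·147.0000 = 4704.0000
edge 3: (14,21)→(2.5,31)  cross = 14·31 − 2.5·21 = 381.5000; (r_i+r_j)·cross = 16.5·381.5000 = 6294.7500
edge 4: (2.5,31)→(2.5,5.5)  cross = 2.5·5.5 − 2.5·31 = -63.7500; (r_i+r_j)·cross = 5·-63.7500 = -318.7500
Σcross = 443.2500 → A = |Σcross|/2 = 221.6250 mm²
Σ(r_i+r_j)·cross = 10474.8750 → first moment M = |Σ|/6 = 1745.8125
R_c = M/A = 1745.8125/221.6250 = 7.8773 mm
θ = 288° = 5.026548 rad
V = θ·R_c·A = 5.026548·7.8773·221.6250 = 8775.411 mm³

Volume = 8775.411 mm³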